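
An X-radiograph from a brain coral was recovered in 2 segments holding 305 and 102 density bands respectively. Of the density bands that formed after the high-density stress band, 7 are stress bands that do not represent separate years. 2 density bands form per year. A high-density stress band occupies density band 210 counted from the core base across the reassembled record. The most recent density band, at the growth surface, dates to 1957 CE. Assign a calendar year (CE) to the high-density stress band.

Total density bands = 305 + 102 = 407.
407 − 210 = 197 density bands lie beyond the high-density stress band toward the growth surface.
Excluding 7 false density bands: 197 − 7 = 190.
Dividing by 2 density bands per year: 190 / 2 = 95 years.
Counting back 95 years from 1957 CE places the high-density stress band in 1957 − 95 = 1862 CE.

1862 CE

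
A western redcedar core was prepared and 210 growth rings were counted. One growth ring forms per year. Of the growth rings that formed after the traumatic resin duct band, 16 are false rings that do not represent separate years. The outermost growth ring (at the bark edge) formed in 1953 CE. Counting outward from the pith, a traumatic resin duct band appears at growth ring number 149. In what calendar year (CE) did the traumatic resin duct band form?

1908 CE

Between growth ring 149 and the bark edge there are 210 − 149 = 61 growth rings.
Excluding 16 false growth rings: 61 − 16 = 45.
The growth ring at the bark edge is 1953 CE, so the traumatic resin duct band dates to 1953 − 45 = 1908 CE.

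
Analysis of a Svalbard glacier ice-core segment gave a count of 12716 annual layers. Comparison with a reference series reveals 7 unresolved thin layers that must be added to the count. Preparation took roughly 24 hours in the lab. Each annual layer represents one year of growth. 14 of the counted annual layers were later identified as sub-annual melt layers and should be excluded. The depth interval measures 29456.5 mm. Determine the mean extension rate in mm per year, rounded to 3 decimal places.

2.318 mm per year

Adjusted count: 12716 − 14 + 7 = 12709 annual layers.
29456.5 mm over 12709 years gives 29456.5 / 12709 ≈ 2.318 mm per year.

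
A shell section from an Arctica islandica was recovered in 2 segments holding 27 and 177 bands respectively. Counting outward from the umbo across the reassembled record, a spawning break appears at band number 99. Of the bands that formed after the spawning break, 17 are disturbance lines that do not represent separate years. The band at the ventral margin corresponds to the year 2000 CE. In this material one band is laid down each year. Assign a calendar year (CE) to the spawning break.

1912 CE

Total bands = 27 + 177 = 204.
Between band 99 and the ventral margin there are 204 − 99 = 105 bands.
Removing the 17 false bands leaves 105 − 17 = 88 true bands beyond the spawning break.
The band at the ventral margin is 2000 CE, so the spawning break dates to 2000 − 88 = 1912 CE.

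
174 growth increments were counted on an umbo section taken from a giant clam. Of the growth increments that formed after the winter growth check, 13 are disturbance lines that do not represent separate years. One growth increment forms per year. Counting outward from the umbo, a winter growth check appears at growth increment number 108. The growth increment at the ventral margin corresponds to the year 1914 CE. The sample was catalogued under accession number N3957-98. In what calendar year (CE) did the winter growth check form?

1861 CE

The winter growth check sits at growth increment 108 from the umbo, so 174 − 108 = 66 growth increments formed after it.
Excluding 13 false growth increments: 66 − 13 = 53.
1914 − 53 = 1861 CE.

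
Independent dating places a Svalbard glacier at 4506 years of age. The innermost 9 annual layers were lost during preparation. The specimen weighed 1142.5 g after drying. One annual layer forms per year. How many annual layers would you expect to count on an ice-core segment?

At one annual layer per year, 4506 years correspond to 4506 annual layers.
Subtracting the 9 annual layers not captured gives 4506 − 9 = 4497 annual layers in the record.

4497 annual layers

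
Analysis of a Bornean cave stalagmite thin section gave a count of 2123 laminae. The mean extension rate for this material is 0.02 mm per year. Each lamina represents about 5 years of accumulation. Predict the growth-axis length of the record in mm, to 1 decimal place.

212.3 mm

Multiplying by 5 years per lamina: 2123 × 5 = 10615 years.
10615 years at 0.02 mm/year gives 0.02 × 10615 = 212.3 mm.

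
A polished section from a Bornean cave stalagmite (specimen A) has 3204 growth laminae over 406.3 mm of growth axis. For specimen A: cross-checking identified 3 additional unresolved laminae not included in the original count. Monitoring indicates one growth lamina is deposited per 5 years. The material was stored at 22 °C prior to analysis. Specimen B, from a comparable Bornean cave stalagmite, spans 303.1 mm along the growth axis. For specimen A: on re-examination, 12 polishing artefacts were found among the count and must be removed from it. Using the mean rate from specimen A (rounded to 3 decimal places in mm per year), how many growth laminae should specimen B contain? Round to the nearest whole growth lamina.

Specimen A: after corrections the count is 3204 − 12 + 3 = 3195 growth laminae.
Specimen A: 3195 growth laminae at 5 years each span 3195 × 5 = 15975 years.
A: Mean rate = 406.3 mm / 15975 years ≈ 0.025 mm/yr.
For B, 303.1 / 0.025 = 12124.00 years; at 5 years per growth lamina that is 12124.00 / 5 ≈ 2425 growth laminae.

2425 growth laminae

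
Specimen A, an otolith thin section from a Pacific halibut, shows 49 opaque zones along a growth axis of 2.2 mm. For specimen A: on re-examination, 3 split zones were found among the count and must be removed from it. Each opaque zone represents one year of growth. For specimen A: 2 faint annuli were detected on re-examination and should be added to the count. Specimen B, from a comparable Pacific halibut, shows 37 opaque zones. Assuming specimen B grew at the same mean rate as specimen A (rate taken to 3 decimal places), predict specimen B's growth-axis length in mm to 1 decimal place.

Specimen A: after corrections the count is 49 − 3 + 2 = 48 opaque zones.
A: Mean rate = 2.2 mm / 48 years ≈ 0.046 mm per year.
For B, 0.046 mm/year × 37 years = 1.7 mm.

1.7 mm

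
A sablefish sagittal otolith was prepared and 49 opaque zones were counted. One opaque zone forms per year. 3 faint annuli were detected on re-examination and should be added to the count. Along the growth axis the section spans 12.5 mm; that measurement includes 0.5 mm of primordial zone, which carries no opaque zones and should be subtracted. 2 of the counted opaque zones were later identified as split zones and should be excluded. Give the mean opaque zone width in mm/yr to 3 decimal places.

0.240 mm/yr

Correcting the raw count gives 49 − 2 + 3 = 50 true opaque zones.
The growth record spans 12.5 − 0.5 = 12.0 mm.
Mean rate = 12.0 mm / 50 years ≈ 0.240 mm/yr.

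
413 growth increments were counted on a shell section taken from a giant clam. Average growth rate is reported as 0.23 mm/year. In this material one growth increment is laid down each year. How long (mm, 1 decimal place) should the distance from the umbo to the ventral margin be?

The record spans 413 years at 0.23 mm per year.
Predicted length = 0.23 mm/year × 413 years = 95.0 mm.

95.0 mm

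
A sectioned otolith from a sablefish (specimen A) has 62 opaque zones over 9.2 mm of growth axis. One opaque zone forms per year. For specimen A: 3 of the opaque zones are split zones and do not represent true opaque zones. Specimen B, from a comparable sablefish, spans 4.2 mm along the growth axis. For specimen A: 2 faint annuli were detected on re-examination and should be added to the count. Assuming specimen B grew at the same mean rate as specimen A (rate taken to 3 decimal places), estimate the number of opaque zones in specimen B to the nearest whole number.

28 opaque zones

Specimen A: after corrections the count is 62 − 3 + 2 = 61 opaque zones.
A: Extension rate ≈ 9.2 / 61 = 0.151 mm/year.
Specimen B: 4.2 mm / 0.151 mm per year = 27.81 years ≈ 28 opaque zones.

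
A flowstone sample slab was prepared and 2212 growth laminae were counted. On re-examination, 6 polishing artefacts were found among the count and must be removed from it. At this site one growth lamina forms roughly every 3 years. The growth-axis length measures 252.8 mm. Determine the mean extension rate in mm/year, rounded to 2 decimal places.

0.04 mm/year

Correcting the raw count gives 2212 − 6 = 2206 true growth laminae.
2206 growth laminae at 3 years each span 2206 × 3 = 6618 years.
Extension rate ≈ 252.8 / 6618 = 0.04 mm/year.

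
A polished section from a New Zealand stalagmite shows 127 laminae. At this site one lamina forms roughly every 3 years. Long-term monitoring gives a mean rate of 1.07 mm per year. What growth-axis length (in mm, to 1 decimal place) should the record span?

407.7 mm

At 3 years per lamina, 127 × 3 = 381 years.
Length ≈ 1.07 × 381 = 407.7 mm.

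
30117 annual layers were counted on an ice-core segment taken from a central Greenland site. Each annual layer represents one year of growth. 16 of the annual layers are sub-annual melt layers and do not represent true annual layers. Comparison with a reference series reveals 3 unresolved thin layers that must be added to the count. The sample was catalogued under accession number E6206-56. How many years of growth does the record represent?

30104 years

Adjusted count: 30117 − 16 + 3 = 30104 annual layers.
At one annual layer per year, that is 30104 years.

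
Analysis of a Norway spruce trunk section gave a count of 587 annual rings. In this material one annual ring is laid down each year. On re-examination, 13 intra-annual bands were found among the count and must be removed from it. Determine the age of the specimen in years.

574 yr

After corrections the count is 587 − 13 = 574 annual rings.
At one annual ring per year, that is 574 years.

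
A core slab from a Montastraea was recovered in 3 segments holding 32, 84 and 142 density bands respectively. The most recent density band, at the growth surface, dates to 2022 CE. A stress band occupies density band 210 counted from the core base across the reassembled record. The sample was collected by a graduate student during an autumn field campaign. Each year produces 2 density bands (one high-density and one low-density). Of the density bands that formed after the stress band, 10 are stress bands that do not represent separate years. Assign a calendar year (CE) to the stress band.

2003 CE

Total density bands = 32 + 84 + 142 = 258.
The stress band sits at density band 210 from the core base, so 258 − 210 = 48 density bands formed after it.
Removing the 10 false density bands leaves 48 − 10 = 38 true density bands beyond the stress band.
With 2 density bands per year, 38 / 2 = 19 years.
Counting back 19 years from 2022 CE places the stress band in 2022 − 19 = 2003 CE.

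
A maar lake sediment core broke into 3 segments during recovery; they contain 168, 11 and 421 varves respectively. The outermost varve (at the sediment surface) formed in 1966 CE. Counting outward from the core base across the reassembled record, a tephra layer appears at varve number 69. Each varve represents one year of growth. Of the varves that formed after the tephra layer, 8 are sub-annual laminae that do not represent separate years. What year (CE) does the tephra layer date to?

1443 CE

Total varves = 168 + 11 + 421 = 600.
600 − 69 = 531 varves lie beyond the tephra layer toward the sediment surface.
Excluding 8 false varves: 531 − 8 = 523.
1966 − 523 = 1443 CE.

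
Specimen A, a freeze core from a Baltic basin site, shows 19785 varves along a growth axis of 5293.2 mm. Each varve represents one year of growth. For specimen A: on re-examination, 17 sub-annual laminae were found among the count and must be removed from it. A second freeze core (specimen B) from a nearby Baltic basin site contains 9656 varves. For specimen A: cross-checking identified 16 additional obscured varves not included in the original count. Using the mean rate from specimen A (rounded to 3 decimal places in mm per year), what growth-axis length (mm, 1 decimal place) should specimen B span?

Specimen A: adjusted count: 19785 − 17 + 16 = 19784 varves.
A: Extension rate ≈ 5293.2 / 19784 = 0.268 mm/year.
B's length ≈ 0.268 × 9656 = 2587.8 mm.

2587.8 mm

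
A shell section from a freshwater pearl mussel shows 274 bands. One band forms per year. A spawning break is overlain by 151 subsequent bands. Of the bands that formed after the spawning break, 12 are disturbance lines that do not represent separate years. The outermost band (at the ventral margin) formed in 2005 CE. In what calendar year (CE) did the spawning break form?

151 bands post-date the spawning break.
Excluding 12 false bands: 151 − 12 = 139.
2005 − 139 = 1866 CE.

1866 CE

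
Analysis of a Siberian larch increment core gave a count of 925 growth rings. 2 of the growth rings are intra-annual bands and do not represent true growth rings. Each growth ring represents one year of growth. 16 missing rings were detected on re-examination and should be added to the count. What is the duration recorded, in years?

939 years

Adjusted count: 925 − 2 + 16 = 939 growth rings.
One growth ring per year makes the duration 939 years.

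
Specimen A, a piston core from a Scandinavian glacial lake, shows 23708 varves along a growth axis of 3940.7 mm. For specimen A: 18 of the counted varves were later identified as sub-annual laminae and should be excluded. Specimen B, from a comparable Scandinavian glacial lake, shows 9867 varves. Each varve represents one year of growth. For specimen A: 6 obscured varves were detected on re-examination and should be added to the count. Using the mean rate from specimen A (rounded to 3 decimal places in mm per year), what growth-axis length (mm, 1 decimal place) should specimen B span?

Specimen A: adjusted count: 23708 − 18 + 6 = 23696 varves.
A: Mean rate = 3940.7 mm / 23696 years ≈ 0.166 mm/year.
For B, 0.166 mm/year × 9867 years = 1637.9 mm.

1637.9 mm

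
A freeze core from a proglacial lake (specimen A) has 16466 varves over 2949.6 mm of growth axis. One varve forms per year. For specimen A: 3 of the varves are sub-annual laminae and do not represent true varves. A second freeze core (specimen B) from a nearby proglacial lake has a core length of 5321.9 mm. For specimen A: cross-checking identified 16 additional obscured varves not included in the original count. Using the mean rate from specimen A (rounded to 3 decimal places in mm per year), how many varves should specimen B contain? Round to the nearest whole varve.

29731 varves

Specimen A: after corrections the count is 16466 − 3 + 16 = 16479 varves.
A: 2949.6 mm over 16479 years gives 2949.6 / 16479 ≈ 0.179 mm/yr.
Specimen B: 5321.9 mm / 0.179 mm per year = 29731.28 years ≈ 29731 varves.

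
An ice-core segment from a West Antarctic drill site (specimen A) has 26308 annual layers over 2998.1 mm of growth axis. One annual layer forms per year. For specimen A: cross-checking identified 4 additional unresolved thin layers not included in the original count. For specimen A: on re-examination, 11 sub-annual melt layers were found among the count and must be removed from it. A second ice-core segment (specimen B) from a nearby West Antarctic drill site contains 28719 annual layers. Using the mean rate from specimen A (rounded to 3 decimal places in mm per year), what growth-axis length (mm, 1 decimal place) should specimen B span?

3274.0 mm

Specimen A: after corrections the count is 26308 − 11 + 4 = 26301 annual layers.
A: 2998.1 mm over 26301 years gives 2998.1 / 26301 ≈ 0.114 mm/year.
B's length ≈ 0.114 × 28719 = 3274.0 mm.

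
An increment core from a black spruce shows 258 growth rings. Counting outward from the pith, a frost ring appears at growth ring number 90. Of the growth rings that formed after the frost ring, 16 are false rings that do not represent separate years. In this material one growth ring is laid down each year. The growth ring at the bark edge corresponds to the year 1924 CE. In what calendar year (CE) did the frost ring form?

1772 CE

Between growth ring 90 and the bark edge there are 258 − 90 = 168 growth rings.
Excluding 16 false growth rings: 168 − 16 = 152.
Counting back 152 years from 1924 CE places the frost ring in 1924 − 152 = 1772 CE.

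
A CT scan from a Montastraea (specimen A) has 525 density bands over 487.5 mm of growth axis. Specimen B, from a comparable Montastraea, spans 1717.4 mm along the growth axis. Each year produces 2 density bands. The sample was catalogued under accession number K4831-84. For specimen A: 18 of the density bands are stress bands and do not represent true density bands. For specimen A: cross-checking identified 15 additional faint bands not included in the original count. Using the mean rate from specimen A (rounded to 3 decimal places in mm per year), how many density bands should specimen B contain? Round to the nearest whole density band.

1839 density bands

Specimen A: after corrections the count is 525 − 18 + 15 = 522 density bands.
Specimen A: 522 density bands at 2 per year is 522 / 2 = 261 years.
A: 487.5 mm over 261 years gives 487.5 / 261 ≈ 1.868 mm per year.
Specimen B: 1717.4 mm / 1.868 mm per year = 919.38 years; at 2 density bands per year that is 919.38 × 2 ≈ 1839 density bands.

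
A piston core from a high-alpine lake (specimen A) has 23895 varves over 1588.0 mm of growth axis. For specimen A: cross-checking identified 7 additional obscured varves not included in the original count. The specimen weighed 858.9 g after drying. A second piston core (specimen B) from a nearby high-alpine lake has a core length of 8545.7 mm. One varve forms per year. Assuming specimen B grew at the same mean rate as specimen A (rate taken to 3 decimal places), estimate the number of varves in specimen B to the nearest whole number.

Specimen A: adjusted count: 23895 + 7 = 23902 varves.
A: 1588.0 mm over 23902 years gives 1588.0 / 23902 ≈ 0.066 mm/yr.
B spans 8545.7 / 0.066 = 129480.30 years ≈ 129480 varves.

129480 varves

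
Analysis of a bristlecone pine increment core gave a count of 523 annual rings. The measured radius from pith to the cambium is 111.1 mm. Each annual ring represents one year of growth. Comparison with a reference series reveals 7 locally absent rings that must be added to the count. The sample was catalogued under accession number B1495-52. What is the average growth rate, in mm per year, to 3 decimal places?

0.210 mm per year

After corrections the count is 523 + 7 = 530 annual rings.
111.1 mm over 530 years gives 111.1 / 530 ≈ 0.210 mm per year.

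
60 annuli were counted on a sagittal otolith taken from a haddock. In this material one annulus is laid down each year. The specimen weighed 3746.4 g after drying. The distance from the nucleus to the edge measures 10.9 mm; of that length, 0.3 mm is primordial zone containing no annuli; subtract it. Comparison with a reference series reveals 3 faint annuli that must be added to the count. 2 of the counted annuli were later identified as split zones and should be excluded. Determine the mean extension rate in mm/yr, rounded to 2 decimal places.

Adjusted count: 60 − 2 + 3 = 61 annuli.
Net length = 10.9 − 0.3 = 10.6 mm.
Mean rate = 10.6 mm / 61 years ≈ 0.17 mm/yr.

0.17 mm/yr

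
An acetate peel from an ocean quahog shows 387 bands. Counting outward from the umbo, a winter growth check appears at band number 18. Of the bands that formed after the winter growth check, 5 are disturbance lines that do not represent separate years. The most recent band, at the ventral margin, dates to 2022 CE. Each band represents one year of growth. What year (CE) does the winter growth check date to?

1658 CE

387 − 18 = 369 bands lie beyond the winter growth check toward the ventral margin.
Removing the 5 false bands leaves 369 − 5 = 364 true bands beyond the winter growth check.
Counting back 364 years from 2022 CE places the winter growth check in 2022 − 364 = 1658 CE.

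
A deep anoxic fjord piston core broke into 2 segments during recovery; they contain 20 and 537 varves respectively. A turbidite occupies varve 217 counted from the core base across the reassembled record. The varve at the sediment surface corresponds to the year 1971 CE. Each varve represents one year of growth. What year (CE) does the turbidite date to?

1631 CE

Total varves = 20 + 537 = 557.
Between varve 217 and the sediment surface there are 557 − 217 = 340 varves.
1971 − 340 = 1631 CE.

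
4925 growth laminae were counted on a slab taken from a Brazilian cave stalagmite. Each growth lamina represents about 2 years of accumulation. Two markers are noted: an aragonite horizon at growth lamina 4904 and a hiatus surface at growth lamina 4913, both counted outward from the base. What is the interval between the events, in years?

18 years

Separation: 4913 − 4904 = 9 growth laminae.
9 growth laminae at 2 years each span 9 × 2 = 18 years.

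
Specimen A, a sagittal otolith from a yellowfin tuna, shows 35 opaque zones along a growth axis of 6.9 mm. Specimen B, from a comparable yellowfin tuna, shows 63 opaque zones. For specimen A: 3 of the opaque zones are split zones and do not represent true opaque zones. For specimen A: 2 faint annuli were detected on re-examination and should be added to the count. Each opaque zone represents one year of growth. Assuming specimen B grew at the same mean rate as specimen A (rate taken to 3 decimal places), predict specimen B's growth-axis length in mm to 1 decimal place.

Specimen A: adjusted count: 35 − 3 + 2 = 34 opaque zones.
A: 6.9 mm over 34 years gives 6.9 / 34 ≈ 0.203 mm per year.
For B, 0.203 mm/year × 63 years = 12.8 mm.

12.8 mm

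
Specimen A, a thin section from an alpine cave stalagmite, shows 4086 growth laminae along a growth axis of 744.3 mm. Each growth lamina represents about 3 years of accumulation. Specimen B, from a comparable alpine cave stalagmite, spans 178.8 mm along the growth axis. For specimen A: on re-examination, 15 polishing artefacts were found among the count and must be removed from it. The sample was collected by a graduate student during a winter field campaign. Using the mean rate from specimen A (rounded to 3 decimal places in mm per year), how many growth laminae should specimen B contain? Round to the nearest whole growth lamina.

977 growth laminae

Specimen A: correcting the raw count gives 4086 − 15 = 4071 true growth laminae.
Specimen A: at 3 years per growth lamina, 4071 × 3 = 12213 years.
A: Mean rate = 744.3 mm / 12213 years ≈ 0.061 mm per year.
Specimen B: 178.8 mm / 0.061 mm per year = 2931.15 years; at 3 years per growth lamina that is 2931.15 / 3 ≈ 977 growth laminae.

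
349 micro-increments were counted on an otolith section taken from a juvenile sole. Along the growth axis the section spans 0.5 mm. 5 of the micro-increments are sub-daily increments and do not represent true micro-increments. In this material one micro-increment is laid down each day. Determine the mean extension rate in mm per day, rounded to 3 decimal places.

Correcting the raw count gives 349 − 5 = 344 true micro-increments.
Extension rate ≈ 0.5 / 344 = 0.001 mm per day.

0.001 mm per day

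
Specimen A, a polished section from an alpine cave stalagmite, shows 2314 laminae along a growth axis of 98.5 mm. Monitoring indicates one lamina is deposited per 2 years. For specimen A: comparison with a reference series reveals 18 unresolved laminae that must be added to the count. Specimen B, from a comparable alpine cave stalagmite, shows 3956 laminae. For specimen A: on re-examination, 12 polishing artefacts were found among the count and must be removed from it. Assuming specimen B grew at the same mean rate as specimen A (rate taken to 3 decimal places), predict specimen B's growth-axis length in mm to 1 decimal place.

Specimen A: true lamina count = 2314 − 12 + 18 = 2320.
Specimen A: at 2 years per lamina, 2320 × 2 = 4640 years.
A: Extension rate ≈ 98.5 / 4640 = 0.021 mm per year.
Specimen B: multiplying by 2 years per lamina: 3956 × 2 = 7912 years. B's length ≈ 0.021 × 7912 = 166.2 mm.

166.2 mm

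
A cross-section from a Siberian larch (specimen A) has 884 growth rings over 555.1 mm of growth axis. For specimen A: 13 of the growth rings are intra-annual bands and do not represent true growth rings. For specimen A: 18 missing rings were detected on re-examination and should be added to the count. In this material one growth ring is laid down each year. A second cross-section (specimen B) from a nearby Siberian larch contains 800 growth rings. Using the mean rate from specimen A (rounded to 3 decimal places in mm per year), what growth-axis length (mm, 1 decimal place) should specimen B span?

Specimen A: adjusted count: 884 − 13 + 18 = 889 growth rings.
A: Extension rate ≈ 555.1 / 889 = 0.624 mm per year.
B's length ≈ 0.624 × 800 = 499.2 mm.

499.2 mm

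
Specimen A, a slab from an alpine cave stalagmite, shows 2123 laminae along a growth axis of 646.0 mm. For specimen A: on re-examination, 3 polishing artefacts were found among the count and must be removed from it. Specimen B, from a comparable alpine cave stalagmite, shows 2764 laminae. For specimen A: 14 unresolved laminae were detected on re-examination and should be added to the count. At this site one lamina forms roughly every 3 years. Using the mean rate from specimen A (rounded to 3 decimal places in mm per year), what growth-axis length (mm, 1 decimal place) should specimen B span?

Specimen A: adjusted count: 2123 − 3 + 14 = 2134 laminae.
Specimen A: 2134 laminae at 3 years each span 2134 × 3 = 6402 years.
A: 646.0 mm over 6402 years gives 646.0 / 6402 ≈ 0.101 mm per year.
Specimen B: 2764 laminae at 3 years each span 2764 × 3 = 8292 years. For B, 0.101 mm/year × 8292 years = 837.5 mm.

837.5 mm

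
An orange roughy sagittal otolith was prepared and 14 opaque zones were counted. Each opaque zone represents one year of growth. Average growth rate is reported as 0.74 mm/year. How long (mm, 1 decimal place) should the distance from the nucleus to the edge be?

14 years of growth are recorded.
Length ≈ 0.74 × 14 = 10.4 mm.

10.4 mm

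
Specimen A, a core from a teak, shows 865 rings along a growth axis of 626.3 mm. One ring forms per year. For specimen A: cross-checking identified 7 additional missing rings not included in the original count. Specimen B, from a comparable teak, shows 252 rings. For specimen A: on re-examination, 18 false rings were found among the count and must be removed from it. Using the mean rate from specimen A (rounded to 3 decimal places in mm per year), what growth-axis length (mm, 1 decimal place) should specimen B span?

184.7 mm

Specimen A: adjusted count: 865 − 18 + 7 = 854 rings.
A: 626.3 mm over 854 years gives 626.3 / 854 ≈ 0.733 mm per year.
For B, 0.733 mm/year × 252 years = 184.7 mm.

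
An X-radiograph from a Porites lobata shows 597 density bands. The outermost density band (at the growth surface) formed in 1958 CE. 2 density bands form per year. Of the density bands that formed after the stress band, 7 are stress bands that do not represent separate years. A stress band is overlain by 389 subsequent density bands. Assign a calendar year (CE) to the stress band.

There are 389 density bands younger than the stress band.
389 − 7 false = 382 true density bands after the stress band.
Dividing by 2 density bands per year: 382 / 2 = 191 years.
The density band at the growth surface is 1958 CE, so the stress band dates to 1958 − 191 = 1767 CE.

1767 CE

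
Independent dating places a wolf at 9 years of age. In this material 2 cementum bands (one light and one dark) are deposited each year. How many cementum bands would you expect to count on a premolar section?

With 2 cementum bands per year, 9 years would produce 9 × 2 = 18 cementum bands.
So 18 cementum bands should be present.

18 cementum bands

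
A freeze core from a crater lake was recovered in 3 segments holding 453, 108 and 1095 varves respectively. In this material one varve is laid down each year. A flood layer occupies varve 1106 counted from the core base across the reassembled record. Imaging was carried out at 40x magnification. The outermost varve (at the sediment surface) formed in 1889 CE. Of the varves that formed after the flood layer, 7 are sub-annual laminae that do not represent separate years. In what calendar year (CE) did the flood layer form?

1346 CE

Total varves = 453 + 108 + 1095 = 1656.
Between varve 1106 and the sediment surface there are 1656 − 1106 = 550 varves.
550 − 7 false = 543 true varves after the flood layer.
The varve at the sediment surface is 1889 CE, so the flood layer dates to 1889 − 543 = 1346 CE.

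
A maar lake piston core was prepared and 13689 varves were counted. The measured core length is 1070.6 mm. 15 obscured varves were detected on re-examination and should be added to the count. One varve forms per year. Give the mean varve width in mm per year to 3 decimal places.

0.078 mm per year

After corrections the count is 13689 + 15 = 13704 varves.
1070.6 mm over 13704 years gives 1070.6 / 13704 ≈ 0.078 mm per year.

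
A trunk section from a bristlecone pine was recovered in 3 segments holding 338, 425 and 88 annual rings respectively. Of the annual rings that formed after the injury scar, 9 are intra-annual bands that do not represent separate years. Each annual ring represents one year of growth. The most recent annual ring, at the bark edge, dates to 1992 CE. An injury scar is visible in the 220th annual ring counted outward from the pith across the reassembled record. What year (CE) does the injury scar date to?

Total annual rings = 338 + 425 + 88 = 851.
The injury scar sits at annual ring 220 from the pith, so 851 − 220 = 631 annual rings formed after it.
Excluding 9 false annual rings: 631 − 9 = 622.
Counting back 622 years from 1992 CE places the injury scar in 1992 − 622 = 1370 CE.

1370 CE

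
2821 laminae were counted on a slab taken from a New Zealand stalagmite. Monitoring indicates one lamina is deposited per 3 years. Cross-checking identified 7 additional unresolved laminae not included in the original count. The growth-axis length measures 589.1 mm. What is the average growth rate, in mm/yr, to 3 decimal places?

Adjusted count: 2821 + 7 = 2828 laminae.
2828 laminae at 3 years each span 2828 × 3 = 8484 years.
Mean rate = 589.1 mm / 8484 years ≈ 0.069 mm/yr.

0.069 mm/yr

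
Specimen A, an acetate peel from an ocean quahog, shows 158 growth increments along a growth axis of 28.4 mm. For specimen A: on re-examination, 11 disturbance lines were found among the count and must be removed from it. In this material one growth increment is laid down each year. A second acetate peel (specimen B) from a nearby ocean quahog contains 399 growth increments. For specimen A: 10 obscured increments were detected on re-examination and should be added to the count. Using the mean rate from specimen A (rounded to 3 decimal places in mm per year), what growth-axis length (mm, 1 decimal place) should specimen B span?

72.2 mm

Specimen A: true growth increment count = 158 − 11 + 10 = 157.
A: Extension rate ≈ 28.4 / 157 = 0.181 mm per year.
Length of B = 0.181 × 399 = 72.2 mm.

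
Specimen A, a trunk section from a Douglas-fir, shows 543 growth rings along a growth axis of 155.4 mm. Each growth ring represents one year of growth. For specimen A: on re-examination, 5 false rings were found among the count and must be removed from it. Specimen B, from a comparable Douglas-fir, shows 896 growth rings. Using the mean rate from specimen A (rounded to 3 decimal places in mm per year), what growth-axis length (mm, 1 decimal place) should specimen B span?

258.9 mm

Specimen A: after corrections the count is 543 − 5 = 538 growth rings.
A: Extension rate ≈ 155.4 / 538 = 0.289 mm per year.
Length of B = 0.289 × 896 = 258.9 mm.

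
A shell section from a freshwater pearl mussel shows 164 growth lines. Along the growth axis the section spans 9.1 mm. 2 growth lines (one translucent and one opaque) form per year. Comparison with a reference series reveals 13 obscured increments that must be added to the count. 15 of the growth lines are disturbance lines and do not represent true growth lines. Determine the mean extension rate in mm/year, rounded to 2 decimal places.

After corrections the count is 164 − 15 + 13 = 162 growth lines.
Dividing by 2 growth lines per year: 162 / 2 = 81 years.
Extension rate ≈ 9.1 / 81 = 0.11 mm/year.

0.11 mm/year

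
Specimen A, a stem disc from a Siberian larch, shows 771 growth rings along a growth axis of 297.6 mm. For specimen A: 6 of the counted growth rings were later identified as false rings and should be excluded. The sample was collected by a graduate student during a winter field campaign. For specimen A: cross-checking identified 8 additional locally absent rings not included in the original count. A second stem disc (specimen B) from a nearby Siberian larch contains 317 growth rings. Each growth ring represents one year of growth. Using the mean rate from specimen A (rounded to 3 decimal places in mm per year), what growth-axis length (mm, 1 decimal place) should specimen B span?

Specimen A: adjusted count: 771 − 6 + 8 = 773 growth rings.
A: 297.6 mm over 773 years gives 297.6 / 773 ≈ 0.385 mm/yr.
B's length ≈ 0.385 × 317 = 122.0 mm.

122.0 mm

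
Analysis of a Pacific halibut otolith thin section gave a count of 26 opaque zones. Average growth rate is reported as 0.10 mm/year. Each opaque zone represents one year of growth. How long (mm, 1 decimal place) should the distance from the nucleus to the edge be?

26 years of growth are recorded.
Predicted length = 0.10 mm/year × 26 years = 2.6 mm.

2.6 mm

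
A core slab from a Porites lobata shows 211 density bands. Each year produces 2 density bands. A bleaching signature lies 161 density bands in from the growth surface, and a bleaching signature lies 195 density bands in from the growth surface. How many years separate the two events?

195 − 161 = 34 density bands lie between the two events.
Dividing by 2 density bands per year: 34 / 2 = 17 years.

17 years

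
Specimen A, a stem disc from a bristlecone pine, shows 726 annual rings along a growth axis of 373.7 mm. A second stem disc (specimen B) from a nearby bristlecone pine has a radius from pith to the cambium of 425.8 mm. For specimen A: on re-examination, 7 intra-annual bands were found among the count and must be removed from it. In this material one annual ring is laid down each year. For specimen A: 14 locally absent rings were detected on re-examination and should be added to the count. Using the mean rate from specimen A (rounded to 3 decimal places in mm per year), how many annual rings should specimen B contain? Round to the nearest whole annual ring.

835 annual rings

Specimen A: true annual ring count = 726 − 7 + 14 = 733.
A: Mean rate = 373.7 mm / 733 years ≈ 0.510 mm per year.
Specimen B: 425.8 mm / 0.510 mm per year = 834.90 years ≈ 835 annual rings.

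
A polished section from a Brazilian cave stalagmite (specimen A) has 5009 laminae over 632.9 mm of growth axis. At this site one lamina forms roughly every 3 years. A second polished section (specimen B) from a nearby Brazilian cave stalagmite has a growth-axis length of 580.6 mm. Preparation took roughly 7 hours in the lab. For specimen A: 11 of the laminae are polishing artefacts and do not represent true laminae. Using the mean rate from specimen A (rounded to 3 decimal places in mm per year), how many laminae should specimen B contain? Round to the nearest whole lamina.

4608 laminae

Specimen A: adjusted count: 5009 − 11 = 4998 laminae.
Specimen A: at 3 years per lamina, 4998 × 3 = 14994 years.
A: Extension rate ≈ 632.9 / 14994 = 0.042 mm/year.
Specimen B: 580.6 mm / 0.042 mm per year = 13823.81 years; at 3 years per lamina that is 13823.81 / 3 ≈ 4608 laminae.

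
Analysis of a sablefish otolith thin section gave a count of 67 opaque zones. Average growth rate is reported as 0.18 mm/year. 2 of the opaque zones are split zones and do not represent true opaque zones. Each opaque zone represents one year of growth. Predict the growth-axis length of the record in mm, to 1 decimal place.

11.7 mm

True opaque zone count = 67 − 2 = 65.
65 years at 0.18 mm/year gives 0.18 × 65 = 11.7 mm.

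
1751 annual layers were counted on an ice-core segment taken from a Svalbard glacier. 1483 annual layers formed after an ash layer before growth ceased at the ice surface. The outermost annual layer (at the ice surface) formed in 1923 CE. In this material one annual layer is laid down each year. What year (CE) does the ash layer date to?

1483 annual layers post-date the ash layer.
Counting back 1483 years from 1923 CE places the ash layer in 1923 − 1483 = 440 CE.

440 CE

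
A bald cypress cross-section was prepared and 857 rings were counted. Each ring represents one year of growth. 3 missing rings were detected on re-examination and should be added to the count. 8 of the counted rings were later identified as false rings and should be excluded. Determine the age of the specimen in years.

Adjusted count: 857 − 8 + 3 = 852 rings.
With a one-to-one ring periodicity this is 852 years.

852 years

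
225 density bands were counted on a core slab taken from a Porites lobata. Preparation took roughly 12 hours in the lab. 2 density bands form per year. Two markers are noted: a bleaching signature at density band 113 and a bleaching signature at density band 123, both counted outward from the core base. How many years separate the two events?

5 years

Separation: 123 − 113 = 10 density bands.
With 2 density bands per year, 10 / 2 = 5 years.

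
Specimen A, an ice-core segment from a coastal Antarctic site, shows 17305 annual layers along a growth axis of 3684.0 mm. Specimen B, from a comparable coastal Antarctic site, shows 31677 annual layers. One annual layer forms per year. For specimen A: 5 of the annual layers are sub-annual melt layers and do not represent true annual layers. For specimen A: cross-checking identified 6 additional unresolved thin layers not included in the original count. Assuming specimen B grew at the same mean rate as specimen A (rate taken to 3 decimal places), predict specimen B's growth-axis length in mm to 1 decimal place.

6747.2 mm

Specimen A: true annual layer count = 17305 − 5 + 6 = 17306.
A: Extension rate ≈ 3684.0 / 17306 = 0.213 mm per year.
B's length ≈ 0.213 × 31677 = 6747.2 mm.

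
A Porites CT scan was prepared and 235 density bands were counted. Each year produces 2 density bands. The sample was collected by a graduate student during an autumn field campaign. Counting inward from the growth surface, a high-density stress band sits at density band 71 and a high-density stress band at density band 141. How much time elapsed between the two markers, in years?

35 years

The two markers are separated by 141 − 71 = 70 density bands.
70 density bands at 2 per year is 70 / 2 = 35 years.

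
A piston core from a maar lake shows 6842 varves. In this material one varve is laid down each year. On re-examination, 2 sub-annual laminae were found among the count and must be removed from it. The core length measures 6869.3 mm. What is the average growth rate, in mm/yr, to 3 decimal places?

1.004 mm/yr

Correcting the raw count gives 6842 − 2 = 6840 true varves.
6869.3 mm over 6840 years gives 6869.3 / 6840 ≈ 1.004 mm/yr.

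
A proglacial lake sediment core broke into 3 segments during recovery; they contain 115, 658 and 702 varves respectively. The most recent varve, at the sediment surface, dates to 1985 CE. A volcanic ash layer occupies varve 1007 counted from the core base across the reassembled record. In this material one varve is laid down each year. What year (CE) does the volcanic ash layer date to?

1517 CE

Total varves = 115 + 658 + 702 = 1475.
Between varve 1007 and the sediment surface there are 1475 − 1007 = 468 varves.
The varve at the sediment surface is 1985 CE, so the volcanic ash layer dates to 1985 − 468 = 1517 CE.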